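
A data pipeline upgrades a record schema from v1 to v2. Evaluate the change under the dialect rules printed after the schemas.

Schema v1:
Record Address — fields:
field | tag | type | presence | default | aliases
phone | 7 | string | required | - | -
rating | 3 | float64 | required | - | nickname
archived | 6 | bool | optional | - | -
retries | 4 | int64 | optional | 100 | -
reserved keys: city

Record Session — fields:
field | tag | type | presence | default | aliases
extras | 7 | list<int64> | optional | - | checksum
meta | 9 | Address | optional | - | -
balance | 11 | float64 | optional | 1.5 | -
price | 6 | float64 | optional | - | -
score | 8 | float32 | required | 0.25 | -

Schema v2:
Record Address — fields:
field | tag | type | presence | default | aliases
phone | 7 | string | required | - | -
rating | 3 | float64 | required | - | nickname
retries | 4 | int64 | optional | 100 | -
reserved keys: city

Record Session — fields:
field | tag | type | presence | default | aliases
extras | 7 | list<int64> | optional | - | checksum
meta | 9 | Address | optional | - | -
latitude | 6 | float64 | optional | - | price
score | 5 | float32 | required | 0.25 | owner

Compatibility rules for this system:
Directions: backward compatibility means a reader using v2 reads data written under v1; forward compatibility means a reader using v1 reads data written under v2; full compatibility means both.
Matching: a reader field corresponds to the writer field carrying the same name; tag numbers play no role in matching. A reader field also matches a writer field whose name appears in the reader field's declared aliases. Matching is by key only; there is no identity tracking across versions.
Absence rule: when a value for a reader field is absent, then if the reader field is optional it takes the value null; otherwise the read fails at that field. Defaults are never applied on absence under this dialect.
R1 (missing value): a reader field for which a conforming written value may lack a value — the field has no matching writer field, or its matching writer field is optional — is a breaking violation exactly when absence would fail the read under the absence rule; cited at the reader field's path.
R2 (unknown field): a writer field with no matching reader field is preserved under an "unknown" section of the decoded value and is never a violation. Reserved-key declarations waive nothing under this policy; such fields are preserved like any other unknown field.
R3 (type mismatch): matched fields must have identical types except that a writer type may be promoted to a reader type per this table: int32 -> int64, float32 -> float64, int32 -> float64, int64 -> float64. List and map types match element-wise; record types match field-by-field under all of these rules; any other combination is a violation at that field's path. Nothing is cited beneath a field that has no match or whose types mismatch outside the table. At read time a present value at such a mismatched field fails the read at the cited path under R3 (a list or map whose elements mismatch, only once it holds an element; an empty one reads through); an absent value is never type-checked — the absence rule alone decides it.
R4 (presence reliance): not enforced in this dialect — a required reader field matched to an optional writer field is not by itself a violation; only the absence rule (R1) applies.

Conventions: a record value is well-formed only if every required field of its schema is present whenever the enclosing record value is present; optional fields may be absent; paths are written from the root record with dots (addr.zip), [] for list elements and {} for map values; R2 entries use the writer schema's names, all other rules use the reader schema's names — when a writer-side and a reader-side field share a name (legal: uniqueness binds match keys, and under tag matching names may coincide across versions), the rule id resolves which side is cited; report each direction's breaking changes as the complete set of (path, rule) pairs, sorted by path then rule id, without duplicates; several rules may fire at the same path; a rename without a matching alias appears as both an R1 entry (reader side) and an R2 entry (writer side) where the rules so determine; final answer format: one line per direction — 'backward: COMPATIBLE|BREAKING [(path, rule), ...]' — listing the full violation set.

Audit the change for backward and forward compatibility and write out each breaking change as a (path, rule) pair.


backward: COMPATIBLE []; forward: COMPATIBLE []

each type pair in Session: writer, then reader
backward pass over Session, reader schema v2, writer schema v1:
  extras <- extras (list<int64> -> list<int64>, writer optional)
  meta <- meta (Address -> Address, writer optional)
  latitude <- price (float64 -> float64, writer optional)
  score <- score (float32 -> float32, writer required)
  balance (writer side), unknown to reader
  meta.phone <- meta.phone (string -> string, writer required)
  meta.rating <- meta.rating (float64 -> float64, writer required)
  meta.retries <- meta.retries (int64 -> int64, writer optional)
  meta.archived (writer side), unknown to reader
  nothing fires on Session: backward is COMPATIBLE
forward pass over Session, reader schema v1, writer schema v2:
  extras <- extras (list<int64> -> list<int64>, writer optional)
  meta <- meta (Address -> Address, writer optional)
  balance has no writer counterpart
  price has no writer counterpart
  score <- score (float32 -> float32, writer required)
  latitude (writer side), unknown to reader
  meta.phone <- meta.phone (string -> string, writer required)
  meta.rating <- meta.rating (float64 -> float64, writer required)
  meta.archived has no writer counterpart
  meta.retries <- meta.retries (int64 -> int64, writer optional)
  nothing fires on Session: forward is COMPATIBLE


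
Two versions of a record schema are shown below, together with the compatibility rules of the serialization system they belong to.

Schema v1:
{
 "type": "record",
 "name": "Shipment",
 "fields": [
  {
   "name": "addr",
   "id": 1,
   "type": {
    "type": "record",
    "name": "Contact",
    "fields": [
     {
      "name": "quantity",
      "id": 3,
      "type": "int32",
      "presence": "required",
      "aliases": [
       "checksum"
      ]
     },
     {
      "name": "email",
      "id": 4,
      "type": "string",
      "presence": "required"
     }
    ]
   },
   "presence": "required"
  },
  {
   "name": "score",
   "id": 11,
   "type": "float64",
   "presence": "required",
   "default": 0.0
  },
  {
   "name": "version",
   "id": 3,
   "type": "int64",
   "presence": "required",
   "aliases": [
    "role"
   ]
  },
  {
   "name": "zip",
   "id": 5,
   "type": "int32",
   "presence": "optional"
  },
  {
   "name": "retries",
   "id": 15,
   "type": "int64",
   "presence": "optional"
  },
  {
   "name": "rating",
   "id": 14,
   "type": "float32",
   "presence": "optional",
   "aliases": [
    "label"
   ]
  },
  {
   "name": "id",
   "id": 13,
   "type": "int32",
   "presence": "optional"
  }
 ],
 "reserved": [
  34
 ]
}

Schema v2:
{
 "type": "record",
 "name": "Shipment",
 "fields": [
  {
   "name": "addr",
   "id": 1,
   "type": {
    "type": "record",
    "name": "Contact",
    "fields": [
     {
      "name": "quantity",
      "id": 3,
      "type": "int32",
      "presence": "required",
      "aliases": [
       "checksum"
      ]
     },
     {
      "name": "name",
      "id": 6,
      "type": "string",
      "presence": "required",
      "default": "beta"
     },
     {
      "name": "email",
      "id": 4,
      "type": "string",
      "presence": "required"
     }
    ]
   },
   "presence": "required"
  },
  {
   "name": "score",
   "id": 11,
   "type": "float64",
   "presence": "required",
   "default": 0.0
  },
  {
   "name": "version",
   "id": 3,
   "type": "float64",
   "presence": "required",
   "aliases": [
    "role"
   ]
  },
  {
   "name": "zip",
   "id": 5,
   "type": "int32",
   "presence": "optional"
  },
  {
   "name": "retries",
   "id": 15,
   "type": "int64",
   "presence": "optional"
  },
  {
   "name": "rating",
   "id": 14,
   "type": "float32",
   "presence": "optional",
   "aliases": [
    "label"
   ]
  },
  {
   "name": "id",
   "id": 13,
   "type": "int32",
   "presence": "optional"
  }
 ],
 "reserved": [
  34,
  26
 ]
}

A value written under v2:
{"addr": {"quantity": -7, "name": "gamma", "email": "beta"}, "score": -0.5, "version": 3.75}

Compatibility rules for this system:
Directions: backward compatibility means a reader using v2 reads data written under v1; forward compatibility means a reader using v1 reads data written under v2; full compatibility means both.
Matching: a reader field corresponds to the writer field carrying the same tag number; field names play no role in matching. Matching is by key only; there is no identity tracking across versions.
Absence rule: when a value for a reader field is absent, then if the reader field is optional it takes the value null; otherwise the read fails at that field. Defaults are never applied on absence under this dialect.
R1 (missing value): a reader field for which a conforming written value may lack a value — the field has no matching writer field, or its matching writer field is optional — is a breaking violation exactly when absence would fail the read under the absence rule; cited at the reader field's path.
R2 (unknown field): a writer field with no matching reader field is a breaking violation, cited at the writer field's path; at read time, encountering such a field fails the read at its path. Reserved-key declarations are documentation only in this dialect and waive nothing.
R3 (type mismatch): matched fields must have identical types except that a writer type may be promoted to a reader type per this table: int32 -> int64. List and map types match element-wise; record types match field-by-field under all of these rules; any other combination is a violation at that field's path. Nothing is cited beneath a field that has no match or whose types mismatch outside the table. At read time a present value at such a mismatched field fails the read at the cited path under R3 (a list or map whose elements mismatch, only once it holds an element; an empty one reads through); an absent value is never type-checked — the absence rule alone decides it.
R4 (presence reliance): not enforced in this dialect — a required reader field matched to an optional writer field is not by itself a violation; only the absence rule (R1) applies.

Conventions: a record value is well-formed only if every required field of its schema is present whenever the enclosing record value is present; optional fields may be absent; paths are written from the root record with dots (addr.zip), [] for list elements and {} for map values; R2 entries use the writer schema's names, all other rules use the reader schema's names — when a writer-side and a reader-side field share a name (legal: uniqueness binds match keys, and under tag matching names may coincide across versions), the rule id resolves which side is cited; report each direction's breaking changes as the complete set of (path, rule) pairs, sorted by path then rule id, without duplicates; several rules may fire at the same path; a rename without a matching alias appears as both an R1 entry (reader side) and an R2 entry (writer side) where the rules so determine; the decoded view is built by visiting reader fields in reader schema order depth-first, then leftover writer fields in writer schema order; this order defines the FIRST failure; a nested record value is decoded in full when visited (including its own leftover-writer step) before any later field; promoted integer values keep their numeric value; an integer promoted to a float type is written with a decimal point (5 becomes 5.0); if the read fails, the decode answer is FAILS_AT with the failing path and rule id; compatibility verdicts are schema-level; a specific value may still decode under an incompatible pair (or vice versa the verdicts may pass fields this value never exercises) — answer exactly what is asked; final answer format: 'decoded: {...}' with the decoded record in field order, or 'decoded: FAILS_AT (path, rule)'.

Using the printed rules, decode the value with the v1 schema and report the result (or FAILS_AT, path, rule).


in Shipment below, arrows point writer -> reader
decode (reader v1):
  addr.quantity := -7
  addr.email := "beta"
  read fails at addr.name under R2 (unknown field)
  => FAILS_AT (addr.name, R2)
checking off the Shipment differences that do not matter here:
  field version in record Shipment: type int64 changed to float64 -> schema-level compatibility only; this Shipment value's decode is unchanged

decoded: FAILS_AT (addr.name, R2)


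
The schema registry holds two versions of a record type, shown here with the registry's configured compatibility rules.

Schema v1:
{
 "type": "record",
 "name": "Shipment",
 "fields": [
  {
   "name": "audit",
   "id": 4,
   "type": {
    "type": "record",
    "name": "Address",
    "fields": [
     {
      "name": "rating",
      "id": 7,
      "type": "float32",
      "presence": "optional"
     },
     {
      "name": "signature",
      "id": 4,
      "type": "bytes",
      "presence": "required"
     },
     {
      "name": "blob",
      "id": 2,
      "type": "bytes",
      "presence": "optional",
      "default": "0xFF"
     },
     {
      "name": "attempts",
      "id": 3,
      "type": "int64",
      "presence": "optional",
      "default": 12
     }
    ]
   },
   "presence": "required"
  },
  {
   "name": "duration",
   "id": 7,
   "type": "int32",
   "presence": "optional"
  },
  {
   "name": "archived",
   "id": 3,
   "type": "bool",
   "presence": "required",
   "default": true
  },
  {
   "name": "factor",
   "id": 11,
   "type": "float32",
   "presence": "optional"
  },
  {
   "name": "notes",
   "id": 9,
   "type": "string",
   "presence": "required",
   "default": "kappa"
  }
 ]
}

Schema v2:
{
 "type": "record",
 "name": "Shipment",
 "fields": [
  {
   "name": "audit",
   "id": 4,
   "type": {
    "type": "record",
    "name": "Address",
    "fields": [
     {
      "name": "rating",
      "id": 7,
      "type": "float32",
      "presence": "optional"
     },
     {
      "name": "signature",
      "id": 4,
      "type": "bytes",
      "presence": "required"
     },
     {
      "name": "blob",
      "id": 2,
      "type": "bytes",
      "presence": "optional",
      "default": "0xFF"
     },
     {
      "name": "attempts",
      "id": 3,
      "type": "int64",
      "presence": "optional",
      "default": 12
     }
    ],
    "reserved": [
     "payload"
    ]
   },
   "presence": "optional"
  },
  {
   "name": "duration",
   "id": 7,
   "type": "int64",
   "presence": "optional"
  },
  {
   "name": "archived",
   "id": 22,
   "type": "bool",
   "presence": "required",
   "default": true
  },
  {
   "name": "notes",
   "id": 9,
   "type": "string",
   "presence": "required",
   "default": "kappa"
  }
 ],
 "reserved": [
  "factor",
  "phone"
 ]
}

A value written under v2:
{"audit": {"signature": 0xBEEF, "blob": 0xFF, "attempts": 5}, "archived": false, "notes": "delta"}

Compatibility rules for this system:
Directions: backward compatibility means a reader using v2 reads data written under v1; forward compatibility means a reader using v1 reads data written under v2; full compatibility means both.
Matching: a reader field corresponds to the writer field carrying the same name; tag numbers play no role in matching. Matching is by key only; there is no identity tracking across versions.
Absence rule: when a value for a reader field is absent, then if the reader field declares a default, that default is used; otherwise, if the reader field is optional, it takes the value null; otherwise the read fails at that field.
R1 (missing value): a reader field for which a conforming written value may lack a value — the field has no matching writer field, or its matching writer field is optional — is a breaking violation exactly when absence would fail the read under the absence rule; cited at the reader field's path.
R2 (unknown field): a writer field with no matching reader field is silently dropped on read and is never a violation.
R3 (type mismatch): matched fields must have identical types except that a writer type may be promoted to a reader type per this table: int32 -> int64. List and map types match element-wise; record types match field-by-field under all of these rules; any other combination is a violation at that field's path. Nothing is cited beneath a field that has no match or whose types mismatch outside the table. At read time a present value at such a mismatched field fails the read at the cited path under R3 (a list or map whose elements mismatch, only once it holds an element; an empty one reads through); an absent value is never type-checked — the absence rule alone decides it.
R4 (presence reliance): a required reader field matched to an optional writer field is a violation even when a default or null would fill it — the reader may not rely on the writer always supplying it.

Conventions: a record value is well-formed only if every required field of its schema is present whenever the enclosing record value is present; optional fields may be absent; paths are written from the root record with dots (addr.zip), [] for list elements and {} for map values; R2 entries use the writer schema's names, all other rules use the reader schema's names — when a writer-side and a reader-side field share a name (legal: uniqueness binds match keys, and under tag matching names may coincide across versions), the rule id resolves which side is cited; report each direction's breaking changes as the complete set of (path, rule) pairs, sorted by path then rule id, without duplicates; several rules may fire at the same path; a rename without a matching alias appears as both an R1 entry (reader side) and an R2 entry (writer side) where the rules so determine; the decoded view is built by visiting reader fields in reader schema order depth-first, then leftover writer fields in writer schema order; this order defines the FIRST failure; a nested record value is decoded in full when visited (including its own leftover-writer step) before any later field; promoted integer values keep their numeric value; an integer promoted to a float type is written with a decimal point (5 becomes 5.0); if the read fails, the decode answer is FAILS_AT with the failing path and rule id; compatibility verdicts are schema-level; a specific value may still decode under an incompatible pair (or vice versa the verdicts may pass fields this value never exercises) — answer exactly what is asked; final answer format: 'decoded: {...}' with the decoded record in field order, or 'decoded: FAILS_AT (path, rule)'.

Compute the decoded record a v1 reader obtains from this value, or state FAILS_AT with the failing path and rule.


decoded: {"audit": {"rating": null, "signature": 0xBEEF, "blob": 0xFF, "attempts": 5}, "duration": null, "archived": false, "factor": null, "notes": "delta"}

arrows below run writer -> reader for Shipment
decode (reader v1):
  audit.rating := null (not supplied -> null)
  audit.signature := 0xBEEF
  audit.blob := 0xFF
  audit.attempts := 5
  duration := null (not supplied -> null)
  archived := false
  factor := null (not supplied -> null)
  notes := "delta"
  => decoded: {"audit": {"rating": null, "signature": 0xBEEF, "blob": 0xFF, "attempts": 5}, "duration": null, "archived": false, "factor": null, "notes": "delta"}
the other Shipment changes do not affect what is asked:
  field archived in record Shipment: tag 3 changed to 22 -> triggers nothing under the printed rules; the Shipment answer is the same either way
  field audit in record Shipment: required changed to optional -> affects the rule determinations only; this particular Shipment value decodes identically
  field duration in record Shipment: type int32 changed to int64 -> affects the rule determinations only; this particular Shipment value decodes identically
  removed field factor from record Shipment (its key "factor" joins the reserved list) -> triggers nothing under the printed rules; the Shipment answer is the same either way


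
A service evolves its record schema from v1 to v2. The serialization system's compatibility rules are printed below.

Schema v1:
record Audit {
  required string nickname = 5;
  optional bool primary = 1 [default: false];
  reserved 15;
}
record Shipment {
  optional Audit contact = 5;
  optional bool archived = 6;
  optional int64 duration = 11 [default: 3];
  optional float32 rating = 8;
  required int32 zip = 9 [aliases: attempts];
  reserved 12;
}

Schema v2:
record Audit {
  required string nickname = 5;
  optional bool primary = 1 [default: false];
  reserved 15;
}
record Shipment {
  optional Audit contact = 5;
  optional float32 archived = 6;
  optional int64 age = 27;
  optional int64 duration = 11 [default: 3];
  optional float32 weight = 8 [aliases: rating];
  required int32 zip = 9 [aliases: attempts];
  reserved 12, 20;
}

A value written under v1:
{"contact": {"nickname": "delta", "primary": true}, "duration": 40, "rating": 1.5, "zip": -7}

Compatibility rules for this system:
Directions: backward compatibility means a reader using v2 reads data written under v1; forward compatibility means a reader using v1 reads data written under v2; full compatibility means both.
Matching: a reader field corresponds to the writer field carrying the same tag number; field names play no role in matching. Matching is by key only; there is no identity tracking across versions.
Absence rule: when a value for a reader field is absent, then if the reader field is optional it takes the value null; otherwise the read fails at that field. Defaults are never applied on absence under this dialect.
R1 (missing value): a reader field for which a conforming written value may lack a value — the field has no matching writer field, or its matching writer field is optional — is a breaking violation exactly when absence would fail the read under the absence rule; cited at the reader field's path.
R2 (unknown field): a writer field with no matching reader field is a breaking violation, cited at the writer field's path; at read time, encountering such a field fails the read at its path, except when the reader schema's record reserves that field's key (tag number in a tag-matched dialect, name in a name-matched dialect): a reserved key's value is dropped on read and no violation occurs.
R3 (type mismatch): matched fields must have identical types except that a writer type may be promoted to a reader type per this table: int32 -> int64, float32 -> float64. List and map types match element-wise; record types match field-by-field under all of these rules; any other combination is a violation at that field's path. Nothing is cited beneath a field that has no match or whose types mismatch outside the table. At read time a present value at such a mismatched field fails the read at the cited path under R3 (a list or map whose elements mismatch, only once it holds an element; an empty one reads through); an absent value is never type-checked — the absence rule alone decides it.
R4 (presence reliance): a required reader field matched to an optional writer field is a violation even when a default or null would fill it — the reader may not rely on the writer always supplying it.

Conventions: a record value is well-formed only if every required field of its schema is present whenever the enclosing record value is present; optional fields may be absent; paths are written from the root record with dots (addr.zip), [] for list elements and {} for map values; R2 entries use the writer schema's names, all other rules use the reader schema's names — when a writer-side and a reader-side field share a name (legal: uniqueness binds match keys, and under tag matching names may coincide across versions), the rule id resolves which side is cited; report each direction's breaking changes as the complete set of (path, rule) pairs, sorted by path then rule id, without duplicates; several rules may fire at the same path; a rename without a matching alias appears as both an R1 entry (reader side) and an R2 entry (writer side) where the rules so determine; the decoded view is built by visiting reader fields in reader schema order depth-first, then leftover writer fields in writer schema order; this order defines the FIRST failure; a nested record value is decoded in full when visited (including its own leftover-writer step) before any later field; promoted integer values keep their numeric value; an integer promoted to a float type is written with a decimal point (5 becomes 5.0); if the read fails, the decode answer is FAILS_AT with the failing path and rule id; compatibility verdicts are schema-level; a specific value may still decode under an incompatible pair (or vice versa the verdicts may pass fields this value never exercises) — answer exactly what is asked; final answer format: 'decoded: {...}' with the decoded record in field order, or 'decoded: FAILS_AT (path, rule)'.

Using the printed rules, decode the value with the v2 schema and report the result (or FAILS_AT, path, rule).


arrows below run writer -> reader for Shipment
decode walk for Shipment under reader schema v2:
  contact.nickname := "delta"
  contact.primary := true
  archived := null (not supplied -> null)
  age := null (not supplied -> null)
  duration := 40
  weight := 1.5 (from writer rating)
  zip := -7
  => decoded: {"contact": {"nickname": "delta", "primary": true}, "archived": null, "age": null, "duration": 40, "weight": 1.5, "zip": -7}
the rest of the Shipment diff is inert for this question:
  field archived in record Shipment: type bool changed to float32 -> affects the rule determinations only; this particular Shipment value decodes identically

decoded: {"contact": {"nickname": "delta", "primary": true}, "archived": null, "age": null, "duration": 40, "weight": 1.5, "zip": -7}


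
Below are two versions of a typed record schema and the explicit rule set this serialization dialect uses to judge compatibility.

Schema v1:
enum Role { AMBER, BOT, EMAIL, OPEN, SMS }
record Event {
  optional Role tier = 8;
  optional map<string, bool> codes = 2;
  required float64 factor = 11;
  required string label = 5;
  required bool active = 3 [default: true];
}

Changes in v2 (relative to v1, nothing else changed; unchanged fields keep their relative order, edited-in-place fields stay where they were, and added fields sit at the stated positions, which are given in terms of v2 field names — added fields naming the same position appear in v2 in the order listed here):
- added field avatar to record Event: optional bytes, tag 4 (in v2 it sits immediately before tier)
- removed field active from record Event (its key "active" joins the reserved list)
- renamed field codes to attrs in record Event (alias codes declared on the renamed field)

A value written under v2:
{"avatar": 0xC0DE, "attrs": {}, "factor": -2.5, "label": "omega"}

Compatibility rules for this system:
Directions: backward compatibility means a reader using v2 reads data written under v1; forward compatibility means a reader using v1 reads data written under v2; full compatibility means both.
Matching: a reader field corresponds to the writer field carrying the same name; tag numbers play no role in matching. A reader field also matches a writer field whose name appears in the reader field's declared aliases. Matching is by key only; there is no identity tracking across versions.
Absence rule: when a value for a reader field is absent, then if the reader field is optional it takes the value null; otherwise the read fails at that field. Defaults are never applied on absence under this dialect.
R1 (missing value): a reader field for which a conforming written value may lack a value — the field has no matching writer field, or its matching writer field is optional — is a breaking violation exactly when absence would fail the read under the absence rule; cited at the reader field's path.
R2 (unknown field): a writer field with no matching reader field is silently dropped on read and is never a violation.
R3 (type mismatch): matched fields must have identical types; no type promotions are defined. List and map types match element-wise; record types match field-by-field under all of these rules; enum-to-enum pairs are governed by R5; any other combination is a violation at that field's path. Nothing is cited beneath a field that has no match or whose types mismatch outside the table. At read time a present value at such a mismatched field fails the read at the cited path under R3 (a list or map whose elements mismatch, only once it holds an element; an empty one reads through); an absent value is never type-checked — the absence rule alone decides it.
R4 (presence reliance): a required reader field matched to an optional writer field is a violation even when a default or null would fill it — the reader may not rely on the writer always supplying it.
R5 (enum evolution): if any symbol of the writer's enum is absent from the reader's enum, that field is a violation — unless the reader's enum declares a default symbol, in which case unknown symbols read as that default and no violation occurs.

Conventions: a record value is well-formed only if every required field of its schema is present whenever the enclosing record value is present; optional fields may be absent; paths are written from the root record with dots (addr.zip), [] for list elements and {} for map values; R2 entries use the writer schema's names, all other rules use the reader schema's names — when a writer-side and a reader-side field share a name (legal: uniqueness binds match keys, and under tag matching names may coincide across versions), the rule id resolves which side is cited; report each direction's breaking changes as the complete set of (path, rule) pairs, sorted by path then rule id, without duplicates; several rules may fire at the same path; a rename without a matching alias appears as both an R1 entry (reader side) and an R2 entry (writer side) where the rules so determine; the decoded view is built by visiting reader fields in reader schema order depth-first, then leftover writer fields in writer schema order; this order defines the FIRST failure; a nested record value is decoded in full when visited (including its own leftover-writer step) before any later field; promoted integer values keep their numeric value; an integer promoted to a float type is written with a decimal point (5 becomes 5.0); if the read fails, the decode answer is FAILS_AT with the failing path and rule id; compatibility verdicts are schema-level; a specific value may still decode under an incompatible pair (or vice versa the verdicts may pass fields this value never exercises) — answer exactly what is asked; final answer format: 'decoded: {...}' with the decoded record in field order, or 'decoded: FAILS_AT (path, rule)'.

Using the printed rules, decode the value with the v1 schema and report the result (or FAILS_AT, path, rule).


the writer's type comes first in each Event pair
migrating the Event value to v1:
  tier := null (absent, optional -> null)
  codes := null (absent, optional -> null)
  factor := -2.5
  label := "omega"
  read fails at active under R1 (no fill)
  => FAILS_AT (active, R1)
ruling out the remaining Event differences:
  added field avatar to record Event: optional bytes, tag 4 (in v2 it sits immediately before tier) -> fires no rule on Event under this dialect and leaves the result unchanged
  renamed field codes to attrs in record Event (alias codes declared on the renamed field) -> fires no rule on Event under this dialect and leaves the result unchanged

decoded: FAILS_AT (active, R1)


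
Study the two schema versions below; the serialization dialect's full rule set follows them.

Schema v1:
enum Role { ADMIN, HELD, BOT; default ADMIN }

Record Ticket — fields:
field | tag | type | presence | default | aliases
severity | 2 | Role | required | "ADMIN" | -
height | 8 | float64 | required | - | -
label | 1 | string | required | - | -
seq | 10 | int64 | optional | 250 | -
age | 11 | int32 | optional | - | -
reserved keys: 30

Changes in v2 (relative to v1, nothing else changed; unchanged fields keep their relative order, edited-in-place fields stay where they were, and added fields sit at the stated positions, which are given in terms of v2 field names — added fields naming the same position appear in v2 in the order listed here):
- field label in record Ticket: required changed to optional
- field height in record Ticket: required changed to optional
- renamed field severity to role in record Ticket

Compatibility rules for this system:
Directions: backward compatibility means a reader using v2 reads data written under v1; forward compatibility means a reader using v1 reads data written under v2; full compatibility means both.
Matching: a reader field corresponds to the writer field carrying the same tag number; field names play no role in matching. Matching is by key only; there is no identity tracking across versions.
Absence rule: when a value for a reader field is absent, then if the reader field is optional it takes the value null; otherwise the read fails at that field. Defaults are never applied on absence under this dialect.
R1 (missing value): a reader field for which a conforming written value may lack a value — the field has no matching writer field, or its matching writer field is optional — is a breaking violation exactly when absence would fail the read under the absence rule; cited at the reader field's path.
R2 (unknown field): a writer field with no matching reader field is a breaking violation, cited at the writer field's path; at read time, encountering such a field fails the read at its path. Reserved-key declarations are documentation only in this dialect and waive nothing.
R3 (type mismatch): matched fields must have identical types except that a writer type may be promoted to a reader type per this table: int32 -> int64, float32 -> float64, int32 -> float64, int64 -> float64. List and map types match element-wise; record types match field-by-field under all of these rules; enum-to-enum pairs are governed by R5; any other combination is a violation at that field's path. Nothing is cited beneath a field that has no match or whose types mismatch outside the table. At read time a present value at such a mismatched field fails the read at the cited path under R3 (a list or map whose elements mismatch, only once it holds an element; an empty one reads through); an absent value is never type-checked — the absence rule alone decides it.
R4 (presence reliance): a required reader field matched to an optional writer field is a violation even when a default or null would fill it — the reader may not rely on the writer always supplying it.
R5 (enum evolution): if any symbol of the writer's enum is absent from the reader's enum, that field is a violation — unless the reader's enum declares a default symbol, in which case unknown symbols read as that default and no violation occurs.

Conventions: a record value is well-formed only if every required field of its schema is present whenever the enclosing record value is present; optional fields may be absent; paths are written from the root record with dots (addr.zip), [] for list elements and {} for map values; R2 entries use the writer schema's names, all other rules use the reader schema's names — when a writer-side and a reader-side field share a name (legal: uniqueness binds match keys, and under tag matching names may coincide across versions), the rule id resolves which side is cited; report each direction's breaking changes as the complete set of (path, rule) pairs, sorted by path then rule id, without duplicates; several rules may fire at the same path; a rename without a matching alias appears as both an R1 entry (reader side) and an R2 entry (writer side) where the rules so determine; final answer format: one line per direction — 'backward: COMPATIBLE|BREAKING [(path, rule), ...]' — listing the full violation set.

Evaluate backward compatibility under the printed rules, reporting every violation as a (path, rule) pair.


backward: COMPATIBLE []

each type pair in Ticket: writer, then reader
backward analysis of Ticket with v2 as reader and v1 as writer:
  role: paired with writer severity (Role -> Role; writer required)
  height: paired with writer height (float64 -> float64; writer required)
  label: paired with writer label (string -> string; writer required)
  seq: paired with writer seq (int64 -> int64; writer optional)
  age: paired with writer age (int32 -> int32; writer optional)
  nothing fires on Ticket: backward is COMPATIBLE
ruling out the remaining Ticket differences:
  field label in record Ticket: required changed to optional -> fires only in the forward direction of Ticket, which is not asked here
  field height in record Ticket: required changed to optional -> fires only in the forward direction of Ticket, which is not asked here
  renamed field severity to role in record Ticket -> inert for the asked Ticket verdict: nothing fires


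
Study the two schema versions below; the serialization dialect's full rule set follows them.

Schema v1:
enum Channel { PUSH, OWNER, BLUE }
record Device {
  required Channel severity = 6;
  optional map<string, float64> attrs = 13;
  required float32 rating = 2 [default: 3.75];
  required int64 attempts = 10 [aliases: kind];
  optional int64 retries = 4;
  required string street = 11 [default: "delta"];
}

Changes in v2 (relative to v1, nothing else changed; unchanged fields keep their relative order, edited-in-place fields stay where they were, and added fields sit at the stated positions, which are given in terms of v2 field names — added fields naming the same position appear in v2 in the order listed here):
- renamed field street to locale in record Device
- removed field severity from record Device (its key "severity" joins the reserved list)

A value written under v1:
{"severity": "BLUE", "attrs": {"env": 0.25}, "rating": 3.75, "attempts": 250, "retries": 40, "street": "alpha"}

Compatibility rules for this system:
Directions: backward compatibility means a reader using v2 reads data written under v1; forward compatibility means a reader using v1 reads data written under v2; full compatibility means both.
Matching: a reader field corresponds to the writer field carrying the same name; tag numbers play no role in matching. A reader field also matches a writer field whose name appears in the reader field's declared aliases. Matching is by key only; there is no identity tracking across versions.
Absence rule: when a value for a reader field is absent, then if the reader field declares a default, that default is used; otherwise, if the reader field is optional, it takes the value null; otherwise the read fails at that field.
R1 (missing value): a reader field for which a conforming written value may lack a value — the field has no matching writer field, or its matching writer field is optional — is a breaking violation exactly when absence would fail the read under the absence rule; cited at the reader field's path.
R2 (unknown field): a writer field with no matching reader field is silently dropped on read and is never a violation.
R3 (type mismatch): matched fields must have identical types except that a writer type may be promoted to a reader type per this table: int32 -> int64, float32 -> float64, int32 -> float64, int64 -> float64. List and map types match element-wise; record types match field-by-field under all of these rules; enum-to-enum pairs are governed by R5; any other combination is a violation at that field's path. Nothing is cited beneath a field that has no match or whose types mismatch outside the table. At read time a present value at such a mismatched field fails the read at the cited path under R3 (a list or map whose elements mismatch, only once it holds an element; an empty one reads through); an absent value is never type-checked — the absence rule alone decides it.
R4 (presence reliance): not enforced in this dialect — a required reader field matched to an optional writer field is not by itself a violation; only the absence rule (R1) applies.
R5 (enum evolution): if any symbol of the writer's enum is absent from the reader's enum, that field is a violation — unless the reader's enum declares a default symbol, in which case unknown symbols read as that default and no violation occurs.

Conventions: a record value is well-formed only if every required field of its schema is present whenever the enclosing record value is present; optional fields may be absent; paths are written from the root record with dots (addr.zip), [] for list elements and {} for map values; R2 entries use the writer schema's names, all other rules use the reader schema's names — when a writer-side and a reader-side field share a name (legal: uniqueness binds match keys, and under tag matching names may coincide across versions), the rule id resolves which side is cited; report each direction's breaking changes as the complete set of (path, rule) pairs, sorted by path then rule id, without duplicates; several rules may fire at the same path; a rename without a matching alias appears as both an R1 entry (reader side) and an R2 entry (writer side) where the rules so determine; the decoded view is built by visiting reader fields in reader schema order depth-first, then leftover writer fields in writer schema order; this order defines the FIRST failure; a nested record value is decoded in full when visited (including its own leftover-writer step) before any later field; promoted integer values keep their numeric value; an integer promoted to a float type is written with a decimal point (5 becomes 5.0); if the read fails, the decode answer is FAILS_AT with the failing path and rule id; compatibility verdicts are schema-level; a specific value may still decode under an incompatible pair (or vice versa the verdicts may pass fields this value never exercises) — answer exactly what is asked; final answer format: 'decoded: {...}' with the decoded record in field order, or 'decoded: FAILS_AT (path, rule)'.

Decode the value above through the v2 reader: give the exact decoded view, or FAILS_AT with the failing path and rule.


in Device below, arrows point writer -> reader
decode (reader v2):
  attrs := {"env": 0.25}
  rating := 3.75
  attempts := 250
  retries := 40
  locale := "delta" (no value, default fills)
  writer severity: unmatched, discarded
  writer street: unmatched, discarded
  => decoded: {"attrs": {"env": 0.25}, "rating": 3.75, "attempts": 250, "retries": 40, "locale": "delta"}

decoded: {"attrs": {"env": 0.25}, "rating": 3.75, "attempts": 250, "retries": 40, "locale": "delta"}
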